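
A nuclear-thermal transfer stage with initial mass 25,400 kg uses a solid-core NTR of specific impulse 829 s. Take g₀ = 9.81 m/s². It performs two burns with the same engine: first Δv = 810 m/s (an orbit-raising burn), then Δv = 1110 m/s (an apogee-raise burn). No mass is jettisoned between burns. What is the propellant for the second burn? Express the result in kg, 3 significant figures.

v_e = Isp · g₀ = 829 × 9.81 = 8132.5 m/s.
After the first burn: m = 25400 × exp(−810/8132.5) = 25400 × 0.90520 = 22,992.1 kg.
After the second burn: m = 22,992.1 × exp(−1110/8132.5) = 22,992.1 × 0.87242 = 20,058.8 kg.
Second-burn propellant = 22,992.1 − 20,058.8 = 2,933.3 kg.

propellant for the second burn ≈ 2930 kg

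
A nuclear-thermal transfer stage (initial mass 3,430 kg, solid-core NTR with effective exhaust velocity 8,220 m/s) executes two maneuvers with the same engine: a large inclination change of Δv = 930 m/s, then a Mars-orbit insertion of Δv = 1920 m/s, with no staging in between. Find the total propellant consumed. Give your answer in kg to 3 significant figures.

total propellant consumed ≈ 1000 kg

After the first burn: m = 3430 × exp(−930/8220.0) = 3430 × 0.89303 = 3,063.09 kg.
After the second burn: m = 3,063.09 × exp(−1920/8220.0) = 3,063.09 × 0.79170 = 2,425.05 kg.
Total propellant = m₀ − m_final = 3430 − 2,425.05 = 1,004.95 kg.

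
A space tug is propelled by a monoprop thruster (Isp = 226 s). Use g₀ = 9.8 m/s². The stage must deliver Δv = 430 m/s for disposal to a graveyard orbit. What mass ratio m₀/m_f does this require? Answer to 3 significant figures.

mass ratio ≈ 1.21

v_e = Isp · g₀ = 226 × 9.8 = 2214.8 m/s.
m₀/m_f = exp(Δv / v_e) = exp(430 / 2214.8) = exp(0.1941) = 1.2143.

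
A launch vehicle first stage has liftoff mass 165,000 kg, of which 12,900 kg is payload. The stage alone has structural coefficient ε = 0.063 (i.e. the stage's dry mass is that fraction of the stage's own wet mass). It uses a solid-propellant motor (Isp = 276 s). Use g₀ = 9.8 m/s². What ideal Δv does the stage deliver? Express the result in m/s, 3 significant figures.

Δv ≈ 5390 m/s

Stage wet mass = m₀ − payload = 165,000 − 12,900 = 152,100 kg.
Stage dry mass = ε × stage wet mass = 0.063 × 152,100 = 9,582.3 kg.
Burnout mass m_f = stage dry + payload = 9,582.3 + 12,900 = 22,482.3 kg.
v_e = Isp · g₀ = 276 × 9.8 = 2704.8 m/s.
By the Tsiolkovsky rocket equation, Δv = v_e · ln(165,000/22,482.3) = 2704.8 × ln(7.339) = 2704.8 × 1.9932 ≈ 5391 m/s.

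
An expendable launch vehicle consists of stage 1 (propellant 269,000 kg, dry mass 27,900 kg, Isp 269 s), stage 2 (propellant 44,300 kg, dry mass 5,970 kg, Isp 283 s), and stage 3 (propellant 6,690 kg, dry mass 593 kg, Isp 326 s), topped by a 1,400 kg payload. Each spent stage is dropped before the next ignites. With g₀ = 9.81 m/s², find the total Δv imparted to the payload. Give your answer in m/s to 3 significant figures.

Δv ≈ 12300 m/s

Ignition mass of stage 1 = 269,000+27,900 + 44,300+5,970 + 6,690+593 + 1,400 = 355,853 kg.
Stage 1: m₀ = 355,853 kg, m_f = 355,853 − 269,000 = 86,853 kg; Δv = 269×9.81×ln(4.097) = 2638.9×1.4103 ≈ 3722 m/s.
Stage 2: m₀ = 58,953 kg, m_f = 58,953 − 44,300 = 14,653 kg; Δv = 283×9.81×ln(4.023) = 2776.2×1.3921 ≈ 3865 m/s.
Stage 3: m₀ = 8,683 kg, m_f = 8,683 − 6,690 = 1,993 kg; Δv = 326×9.81×ln(4.357) = 3198.1×1.4717 ≈ 4707 m/s.
Total Δv = 3722 + 3865 + 4707 = 12294 m/s.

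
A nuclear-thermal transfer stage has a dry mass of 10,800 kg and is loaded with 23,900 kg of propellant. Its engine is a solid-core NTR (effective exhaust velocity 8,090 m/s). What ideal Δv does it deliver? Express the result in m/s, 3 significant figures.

Δv ≈ 9440 m/s

m₀ = m_dry + m_prop = 10,800 + 23,900 = 34,700 kg.
From the ideal rocket equation, Δv = v_e · ln(m₀/m_f) = 8090.0 × ln(3.213) = 8090.0 × 1.1672 ≈ 9442.6 m/s.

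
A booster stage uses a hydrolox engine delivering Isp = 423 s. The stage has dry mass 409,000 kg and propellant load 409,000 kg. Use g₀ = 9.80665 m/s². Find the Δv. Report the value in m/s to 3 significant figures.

Δv ≈ 2880 m/s

v_e = Isp · g₀ = 423 × 9.80665 = 4148.2 m/s.
m₀ = m_dry + m_prop = 409,000 + 409,000 = 818,000 kg.
From the ideal rocket equation, Δv = v_e · ln(m₀/m_f) = 4148.2 × ln(2) = 4148.2 × 0.6931 ≈ 2875.3 m/s.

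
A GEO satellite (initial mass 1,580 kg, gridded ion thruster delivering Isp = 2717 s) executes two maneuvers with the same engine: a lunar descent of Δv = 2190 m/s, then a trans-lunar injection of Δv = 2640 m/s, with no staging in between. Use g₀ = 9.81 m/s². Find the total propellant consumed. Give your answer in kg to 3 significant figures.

total propellant consumed ≈ 262 kg

v_e = Isp · g₀ = 2717 × 9.81 = 26653.8 m/s.
After the first burn: m = 1580 × exp(−2190/26653.8) = 1580 × 0.92112 = 1,455.37 kg.
After the second burn: m = 1,455.37 × exp(−2640/26653.8) = 1,455.37 × 0.90570 = 1,318.13 kg.
Total propellant = m₀ − m_final = 1580 − 1,318.13 = 261.87 kg.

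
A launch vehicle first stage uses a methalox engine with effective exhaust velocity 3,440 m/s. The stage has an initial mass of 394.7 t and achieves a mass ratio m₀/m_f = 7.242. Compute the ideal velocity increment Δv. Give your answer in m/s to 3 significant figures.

Using Δv = v_e ln(m₀/m_f): Δv = v_e · ln(7.242) = 3440.0 × 1.9799 ≈ 6810.8 m/s.

Δv ≈ 6810 m/s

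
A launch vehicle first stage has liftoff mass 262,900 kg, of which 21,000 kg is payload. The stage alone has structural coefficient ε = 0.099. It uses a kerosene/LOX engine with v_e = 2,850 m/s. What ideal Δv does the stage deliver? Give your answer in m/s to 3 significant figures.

Stage wet mass = m₀ − payload = 262,900 − 21,000 = 241,900 kg.
Stage dry mass = ε × stage wet mass = 0.099 × 241,900 = 23,948.1 kg.
Burnout mass m_f = stage dry + payload = 23,948.1 + 21,000 = 44,948.1 kg.
Δv = v_e · ln(262,900/44,948.1) = 2850.0 × ln(5.849) = 2850.0 × 1.7663 ≈ 5034 m/s.

Δv ≈ 5030 m/s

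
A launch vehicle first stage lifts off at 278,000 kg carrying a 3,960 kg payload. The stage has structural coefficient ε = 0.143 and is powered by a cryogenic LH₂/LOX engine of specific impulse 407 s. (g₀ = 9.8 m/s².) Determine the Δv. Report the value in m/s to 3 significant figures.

Stage wet mass = m₀ − payload = 278,000 − 3,960 = 274,040 kg.
Stage dry mass = ε × stage wet mass = 0.143 × 274,040 = 39,187.7 kg.
Burnout mass m_f = stage dry + payload = 39,187.7 + 3,960 = 43,147.7 kg.
v_e = Isp · g₀ = 407 × 9.8 = 3988.6 m/s.
Rocket equation: Δv = v_e · ln(278,000/43,147.7) = 3988.6 × ln(6.443) = 3988.6 × 1.8630 ≈ 7431 m/s.

Δv ≈ 7430 m/s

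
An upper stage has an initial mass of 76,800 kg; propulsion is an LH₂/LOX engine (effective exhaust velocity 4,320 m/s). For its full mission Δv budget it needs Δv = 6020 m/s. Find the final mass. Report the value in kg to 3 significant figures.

Rocket equation: m₀/m_f = exp(Δv / v_e) = exp(6020 / 4320.0) = exp(1.3935) = 4.0290.
m_f = m₀ / 4.0290 = 76,800 / 4.0290 = 19,061.8 kg.

final mass ≈ 19100 kg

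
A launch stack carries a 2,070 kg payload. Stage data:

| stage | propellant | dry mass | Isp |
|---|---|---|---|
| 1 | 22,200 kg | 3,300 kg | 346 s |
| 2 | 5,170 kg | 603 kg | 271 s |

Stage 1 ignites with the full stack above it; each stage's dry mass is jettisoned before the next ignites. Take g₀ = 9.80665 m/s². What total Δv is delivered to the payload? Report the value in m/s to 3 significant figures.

Δv ≈ 6580 m/s

Ignition mass of stage 1 = 22,200+3,300 + 5,170+603 + 2,070 = 33,343 kg.
Stage 1: m₀ = 33,343 kg, m_f = 33,343 − 22,200 = 11,143 kg; Δv = 346×9.80665×ln(2.992) = 3393.1×1.0960 ≈ 3719 m/s.
Stage 2: m₀ = 7,843 kg, m_f = 7,843 − 5,170 = 2,673 kg; Δv = 271×9.80665×ln(2.934) = 2657.6×1.0764 ≈ 2861 m/s.
Total Δv = 3719 + 2861 = 6580 m/s.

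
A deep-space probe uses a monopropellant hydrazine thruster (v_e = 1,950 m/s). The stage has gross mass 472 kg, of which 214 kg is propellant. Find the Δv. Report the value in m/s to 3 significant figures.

Δv ≈ 1180 m/s

m_f = m₀ − m_prop = 472 − 214 = 258 kg.
From the ideal rocket equation, Δv = v_e · ln(m₀/m_f) = 1950.0 × ln(1.829) = 1950.0 × 0.6040 ≈ 1177.8 m/s.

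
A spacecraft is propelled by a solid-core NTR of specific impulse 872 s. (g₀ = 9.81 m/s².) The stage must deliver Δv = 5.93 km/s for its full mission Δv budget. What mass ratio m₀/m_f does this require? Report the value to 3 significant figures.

mass ratio ≈ 2.00

v_e = Isp · g₀ = 872 × 9.81 = 8554.3 m/s.
From the ideal rocket equation, m₀/m_f = exp(Δv / v_e) = exp(5930 / 8554.3) = exp(0.6932) = 2.0001.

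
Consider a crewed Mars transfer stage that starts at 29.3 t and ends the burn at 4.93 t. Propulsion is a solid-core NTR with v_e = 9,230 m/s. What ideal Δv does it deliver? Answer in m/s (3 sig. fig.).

Rocket equation: Δv = v_e · ln(m₀/m_f) = 9230.0 × ln(5.943) = 9230.0 × 1.7822 ≈ 16450.2 m/s.

Δv ≈ 16500 m/s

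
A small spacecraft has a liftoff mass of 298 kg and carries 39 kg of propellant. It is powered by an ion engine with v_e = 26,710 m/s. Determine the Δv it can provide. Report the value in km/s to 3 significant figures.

Δv ≈ 3.75 km/s

m_f = m₀ − m_prop = 298 − 39 = 259 kg.
Δv = v_e · ln(m₀/m_f) = 26710.0 × ln(1.151) = 26710.0 × 0.1403 ≈ 3746.5 m/s.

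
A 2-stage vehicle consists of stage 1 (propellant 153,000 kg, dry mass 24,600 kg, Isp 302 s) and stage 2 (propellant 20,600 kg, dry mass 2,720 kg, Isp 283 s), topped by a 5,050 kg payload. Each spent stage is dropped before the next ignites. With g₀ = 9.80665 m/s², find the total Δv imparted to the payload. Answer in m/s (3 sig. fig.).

Δv ≈ 7620 m/s

Ignition mass of stage 1 = 153,000+24,600 + 20,600+2,720 + 5,050 = 205,970 kg.
Stage 1: m₀ = 205,970 kg, m_f = 205,970 − 153,000 = 52,970 kg; Δv = 302×9.80665×ln(3.888) = 2961.6×1.3580 ≈ 4022 m/s.
Stage 2: m₀ = 28,370 kg, m_f = 28,370 − 20,600 = 7,770 kg; Δv = 283×9.80665×ln(3.651) = 2775.3×1.2951 ≈ 3594 m/s.
Total Δv = 4022 + 3594 = 7616 m/s.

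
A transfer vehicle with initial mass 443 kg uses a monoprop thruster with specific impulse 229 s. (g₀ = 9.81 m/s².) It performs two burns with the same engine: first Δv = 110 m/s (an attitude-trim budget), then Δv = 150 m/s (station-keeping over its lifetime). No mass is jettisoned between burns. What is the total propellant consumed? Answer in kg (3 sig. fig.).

total propellant consumed ≈ 48.4 kg

v_e = Isp · g₀ = 229 × 9.81 = 2246.5 m/s.
After the first burn: m = 443 × exp(−110/2246.5) = 443 × 0.95221 = 421.829 kg.
After the second burn: m = 421.829 × exp(−150/2246.5) = 421.829 × 0.93541 = 394.583 kg.
Total propellant = m₀ − m_final = 443 − 394.583 = 48.417 kg.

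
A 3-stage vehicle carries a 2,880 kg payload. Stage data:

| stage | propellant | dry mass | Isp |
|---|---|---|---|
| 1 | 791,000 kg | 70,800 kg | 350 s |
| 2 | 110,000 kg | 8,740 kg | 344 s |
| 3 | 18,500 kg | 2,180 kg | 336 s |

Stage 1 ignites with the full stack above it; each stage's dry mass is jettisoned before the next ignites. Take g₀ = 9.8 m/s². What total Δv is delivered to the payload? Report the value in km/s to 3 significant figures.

Δv ≈ 15.4 km/s

Ignition mass of stage 1 = 791,000+70,800 + 110,000+8,740 + 18,500+2,180 + 2,880 = 1,004,100 kg.
Stage 1: m₀ = 1,004,100 kg, m_f = 1,004,100 − 791,000 = 213,100 kg; Δv = 350×9.8×ln(4.712) = 3430.0×1.5501 ≈ 5317 m/s.
Stage 2: m₀ = 142,300 kg, m_f = 142,300 − 110,000 = 32,300 kg; Δv = 344×9.8×ln(4.406) = 3371.2×1.4829 ≈ 4999 m/s.
Stage 3: m₀ = 23,560 kg, m_f = 23,560 − 18,500 = 5,060 kg; Δv = 336×9.8×ln(4.656) = 3292.8×1.5382 ≈ 5065 m/s.
Total Δv = 5317 + 4999 + 5065 = 15381 m/s.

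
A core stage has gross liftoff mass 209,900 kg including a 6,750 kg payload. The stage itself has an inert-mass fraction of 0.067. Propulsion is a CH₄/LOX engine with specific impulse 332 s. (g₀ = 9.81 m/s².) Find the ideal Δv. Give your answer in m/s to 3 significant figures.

Δv ≈ 7600 m/s

Stage wet mass = m₀ − payload = 209,900 − 6,750 = 203,150 kg.
Stage dry mass = ε × stage wet mass = 0.067 × 203,150 = 13,611.1 kg.
Burnout mass m_f = stage dry + payload = 13,611.1 + 6,750 = 20,361.1 kg.
v_e = Isp · g₀ = 332 × 9.81 = 3256.9 m/s.
Rocket equation: Δv = v_e · ln(209,900/20,361.1) = 3256.9 × ln(10.31) = 3256.9 × 2.3330 ≈ 7598 m/s.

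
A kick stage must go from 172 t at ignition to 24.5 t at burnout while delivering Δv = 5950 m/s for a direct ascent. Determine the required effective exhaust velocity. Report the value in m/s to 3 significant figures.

ln(m₀/m_f) = ln(172000/24500) = ln(7.02) = 1.9488.
From the ideal rocket equation, v_e = Δv / ln(m₀/m_f) = 5950 / 1.9488 = 3053.1 m/s.

v_e ≈ 3050 m/s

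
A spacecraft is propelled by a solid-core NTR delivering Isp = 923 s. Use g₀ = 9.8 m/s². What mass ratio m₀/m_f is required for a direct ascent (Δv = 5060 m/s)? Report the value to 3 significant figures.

mass ratio ≈ 1.75

v_e = Isp · g₀ = 923 × 9.8 = 9045.4 m/s.
By the Tsiolkovsky rocket equation, m₀/m_f = exp(Δv / v_e) = exp(5060 / 9045.4) = exp(0.5594) = 1.7496.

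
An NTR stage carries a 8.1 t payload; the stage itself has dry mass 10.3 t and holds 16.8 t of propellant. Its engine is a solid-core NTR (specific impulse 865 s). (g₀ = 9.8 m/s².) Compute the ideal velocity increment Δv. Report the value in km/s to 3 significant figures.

v_e = Isp · g₀ = 865 × 9.8 = 8477.0 m/s.
m₀ = payload + dry + propellant = 8.1 + 10.3 + 16.8 = 35.2 t.
m_f = payload + dry = 8.1 + 10.3 = 18.4 t.
Rocket equation: Δv = v_e · ln(m₀/m_f) = 8477.0 × ln(1.913) = 8477.0 × 0.6487 ≈ 5499.0 m/s.

Δv ≈ 5.50 km/s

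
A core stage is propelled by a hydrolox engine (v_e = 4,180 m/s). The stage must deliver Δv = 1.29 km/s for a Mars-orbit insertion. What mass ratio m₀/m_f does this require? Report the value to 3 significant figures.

mass ratio ≈ 1.36

m₀/m_f = exp(Δv / v_e) = exp(1290 / 4180.0) = exp(0.3086) = 1.3615.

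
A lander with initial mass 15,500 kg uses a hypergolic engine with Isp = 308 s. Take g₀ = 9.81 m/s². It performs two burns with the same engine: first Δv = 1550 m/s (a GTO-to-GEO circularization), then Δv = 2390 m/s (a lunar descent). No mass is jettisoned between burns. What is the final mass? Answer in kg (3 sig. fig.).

v_e = Isp · g₀ = 308 × 9.81 = 3021.5 m/s.
After the first burn: m = 15500 × exp(−1550/3021.5) = 15500 × 0.59870 = 9,279.85 kg.
After the second burn: m = 9,279.85 × exp(−2390/3021.5) = 9,279.85 × 0.45339 = 4,207.39 kg.

final mass ≈ 4210 kg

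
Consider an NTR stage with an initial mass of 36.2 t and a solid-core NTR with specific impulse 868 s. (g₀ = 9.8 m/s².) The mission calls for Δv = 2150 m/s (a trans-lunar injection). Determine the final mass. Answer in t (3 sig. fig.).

v_e = Isp · g₀ = 868 × 9.8 = 8506.4 m/s.
By the Tsiolkovsky rocket equation, m₀/m_f = exp(Δv / v_e) = exp(2150 / 8506.4) = exp(0.2528) = 1.2876.
m_f = m₀ / 1.2876 = 36.2 / 1.2876 = 28.1143 t.

final mass ≈ 28.1 t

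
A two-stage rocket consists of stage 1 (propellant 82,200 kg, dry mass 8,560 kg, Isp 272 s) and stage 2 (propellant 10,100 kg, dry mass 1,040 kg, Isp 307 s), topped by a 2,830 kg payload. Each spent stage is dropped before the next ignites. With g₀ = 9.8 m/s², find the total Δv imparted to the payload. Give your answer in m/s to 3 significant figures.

Ignition mass of stage 1 = 82,200+8,560 + 10,100+1,040 + 2,830 = 104,730 kg.
Stage 1: m₀ = 104,730 kg, m_f = 104,730 − 82,200 = 22,530 kg; Δv = 272×9.8×ln(4.648) = 2665.6×1.5365 ≈ 4096 m/s.
Stage 2: m₀ = 13,970 kg, m_f = 13,970 − 10,100 = 3,870 kg; Δv = 307×9.8×ln(3.61) = 3008.6×1.2837 ≈ 3862 m/s.
Total Δv = 4096 + 3862 = 7958 m/s.

Δv ≈ 7960 m/s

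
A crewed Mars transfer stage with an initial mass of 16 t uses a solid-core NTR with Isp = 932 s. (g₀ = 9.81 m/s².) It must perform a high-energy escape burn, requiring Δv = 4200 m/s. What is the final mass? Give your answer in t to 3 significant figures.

v_e = Isp · g₀ = 932 × 9.81 = 9142.9 m/s.
By the Tsiolkovsky rocket equation, m₀/m_f = exp(Δv / v_e) = exp(4200 / 9142.9) = exp(0.4594) = 1.5831.
m_f = m₀ / 1.5831 = 16 / 1.5831 = 10.1068 t.

final mass ≈ 10.1 t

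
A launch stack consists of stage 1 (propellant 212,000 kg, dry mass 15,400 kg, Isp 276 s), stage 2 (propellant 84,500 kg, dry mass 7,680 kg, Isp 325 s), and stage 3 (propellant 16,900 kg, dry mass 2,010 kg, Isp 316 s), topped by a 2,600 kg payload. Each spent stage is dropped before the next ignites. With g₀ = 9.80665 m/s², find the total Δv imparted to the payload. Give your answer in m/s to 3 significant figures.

Ignition mass of stage 1 = 212,000+15,400 + 84,500+7,680 + 16,900+2,010 + 2,600 = 341,090 kg.
Stage 1: m₀ = 341,090 kg, m_f = 341,090 − 212,000 = 129,090 kg; Δv = 276×9.80665×ln(2.642) = 2706.6×0.9716 ≈ 2630 m/s.
Stage 2: m₀ = 113,690 kg, m_f = 113,690 − 84,500 = 29,190 kg; Δv = 325×9.80665×ln(3.895) = 3187.2×1.3596 ≈ 4333 m/s.
Stage 3: m₀ = 21,510 kg, m_f = 21,510 − 16,900 = 4,610 kg; Δv = 316×9.80665×ln(4.666) = 3098.9×1.5403 ≈ 4773 m/s.
Total Δv = 2630 + 4333 + 4773 = 11736 m/s.

Δv ≈ 11700 m/s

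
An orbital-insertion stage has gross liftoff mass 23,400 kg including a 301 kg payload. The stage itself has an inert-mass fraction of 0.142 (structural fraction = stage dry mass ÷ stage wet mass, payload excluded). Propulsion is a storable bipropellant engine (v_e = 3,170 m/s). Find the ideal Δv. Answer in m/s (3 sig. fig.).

Δv ≈ 5950 m/s

Stage wet mass = m₀ − payload = 23,400 − 301 = 23,099 kg.
Stage dry mass = ε × stage wet mass = 0.142 × 23,099 = 3,280.06 kg.
Burnout mass m_f = stage dry + payload = 3,280.06 + 301 = 3,581.06 kg.
Δv = v_e · ln(23,400/3,581.06) = 3170.0 × ln(6.534) = 3170.0 × 1.8771 ≈ 5950 m/s.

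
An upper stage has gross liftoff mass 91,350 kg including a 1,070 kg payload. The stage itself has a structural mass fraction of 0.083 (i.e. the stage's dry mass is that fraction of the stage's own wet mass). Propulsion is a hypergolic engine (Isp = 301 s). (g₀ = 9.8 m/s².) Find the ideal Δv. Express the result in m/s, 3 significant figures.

Stage wet mass = m₀ − payload = 91,350 − 1,070 = 90,280 kg.
Stage dry mass = ε × stage wet mass = 0.083 × 90,280 = 7,493.24 kg.
Burnout mass m_f = stage dry + payload = 7,493.24 + 1,070 = 8,563.24 kg.
v_e = Isp · g₀ = 301 × 9.8 = 2949.8 m/s.
Δv = v_e · ln(91,350/8,563.24) = 2949.8 × ln(10.67) = 2949.8 × 2.3672 ≈ 6983 m/s.

Δv ≈ 6980 m/s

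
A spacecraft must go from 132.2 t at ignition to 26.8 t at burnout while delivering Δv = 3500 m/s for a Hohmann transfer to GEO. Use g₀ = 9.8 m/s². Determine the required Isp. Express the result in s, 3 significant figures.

ln(m₀/m_f) = ln(132200/26800) = ln(4.933) = 1.5959.
v_e = Δv / ln(m₀/m_f) = 3500 / 1.5959 = 2193.1 m/s.
Isp = v_e / g₀ = 2193.1 / 9.8 = 223.8 s.

Isp ≈ 224 s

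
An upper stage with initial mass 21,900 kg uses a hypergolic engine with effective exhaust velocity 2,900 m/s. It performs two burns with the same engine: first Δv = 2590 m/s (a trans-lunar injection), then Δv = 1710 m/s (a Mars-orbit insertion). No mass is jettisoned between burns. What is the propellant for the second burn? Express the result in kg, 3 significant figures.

After the first burn: m = 21900 × exp(−2590/2900.0) = 21900 × 0.40938 = 8,965.42 kg.
After the second burn: m = 8,965.42 × exp(−1710/2900.0) = 8,965.42 × 0.55452 = 4,971.5 kg.
Second-burn propellant = 8,965.42 − 4,971.5 = 3,993.92 kg.

propellant for the second burn ≈ 3990 kg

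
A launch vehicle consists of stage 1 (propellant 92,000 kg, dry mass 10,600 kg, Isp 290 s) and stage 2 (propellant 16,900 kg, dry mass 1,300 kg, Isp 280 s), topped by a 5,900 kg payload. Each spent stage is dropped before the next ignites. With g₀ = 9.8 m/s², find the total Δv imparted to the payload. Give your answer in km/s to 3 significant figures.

Δv ≈ 7.00 km/s

Ignition mass of stage 1 = 92,000+10,600 + 16,900+1,300 + 5,900 = 126,700 kg.
Stage 1: m₀ = 126,700 kg, m_f = 126,700 − 92,000 = 34,700 kg; Δv = 290×9.8×ln(3.651) = 2842.0×1.2951 ≈ 3681 m/s.
Stage 2: m₀ = 24,100 kg, m_f = 24,100 − 16,900 = 7,200 kg; Δv = 280×9.8×ln(3.347) = 2744.0×1.2081 ≈ 3315 m/s.
Total Δv = 3681 + 3315 = 6996 m/s.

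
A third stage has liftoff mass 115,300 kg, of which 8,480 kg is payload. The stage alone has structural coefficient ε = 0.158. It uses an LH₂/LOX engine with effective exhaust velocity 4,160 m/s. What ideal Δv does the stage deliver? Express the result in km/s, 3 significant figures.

Stage wet mass = m₀ − payload = 115,300 − 8,480 = 106,820 kg.
Stage dry mass = ε × stage wet mass = 0.158 × 106,820 = 16,877.6 kg.
Burnout mass m_f = stage dry + payload = 16,877.6 + 8,480 = 25,357.6 kg.
From the ideal rocket equation, Δv = v_e · ln(115,300/25,357.6) = 4160.0 × ln(4.547) = 4160.0 × 1.5145 ≈ 6300 m/s.

Δv ≈ 6.30 km/s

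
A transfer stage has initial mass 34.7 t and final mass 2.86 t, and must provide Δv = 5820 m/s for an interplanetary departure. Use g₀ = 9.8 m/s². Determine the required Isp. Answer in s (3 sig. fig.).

Isp ≈ 238 s

ln(m₀/m_f) = ln(34700/2860) = ln(12.13) = 2.4959.
Using Δv = v_e ln(m₀/m_f): v_e = Δv / ln(m₀/m_f) = 5820 / 2.4959 = 2331.8 m/s.
Isp = v_e / g₀ = 2331.8 / 9.8 = 237.9 s.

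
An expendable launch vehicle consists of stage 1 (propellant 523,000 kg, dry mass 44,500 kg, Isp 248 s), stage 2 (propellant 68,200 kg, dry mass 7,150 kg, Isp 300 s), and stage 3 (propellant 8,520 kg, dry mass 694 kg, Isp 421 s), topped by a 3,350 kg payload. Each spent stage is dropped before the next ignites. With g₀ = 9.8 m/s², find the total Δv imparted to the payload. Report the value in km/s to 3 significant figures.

Δv ≈ 13.0 km/s

Ignition mass of stage 1 = 523,000+44,500 + 68,200+7,150 + 8,520+694 + 3,350 = 655,414 kg.
Stage 1: m₀ = 655,414 kg, m_f = 655,414 − 523,000 = 132,414 kg; Δv = 248×9.8×ln(4.95) = 2430.4×1.5993 ≈ 3887 m/s.
Stage 2: m₀ = 87,914 kg, m_f = 87,914 − 68,200 = 19,714 kg; Δv = 300×9.8×ln(4.459) = 2940.0×1.4950 ≈ 4395 m/s.
Stage 3: m₀ = 12,564 kg, m_f = 12,564 − 8,520 = 4,044 kg; Δv = 421×9.8×ln(3.107) = 4125.8×1.1336 ≈ 4677 m/s.
Total Δv = 3887 + 4395 + 4677 = 12959 m/s.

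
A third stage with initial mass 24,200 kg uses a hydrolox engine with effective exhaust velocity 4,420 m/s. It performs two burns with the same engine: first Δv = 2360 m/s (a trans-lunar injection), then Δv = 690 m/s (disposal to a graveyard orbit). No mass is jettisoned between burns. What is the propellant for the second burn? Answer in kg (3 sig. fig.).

After the first burn: m = 24200 × exp(−2360/4420.0) = 24200 × 0.58629 = 14,188.2 kg.
After the second burn: m = 14,188.2 × exp(−690/4420.0) = 14,188.2 × 0.85547 = 12,137.6 kg.
Second-burn propellant = 14,188.2 − 12,137.6 = 2,050.6 kg.

propellant for the second burn ≈ 2050 kg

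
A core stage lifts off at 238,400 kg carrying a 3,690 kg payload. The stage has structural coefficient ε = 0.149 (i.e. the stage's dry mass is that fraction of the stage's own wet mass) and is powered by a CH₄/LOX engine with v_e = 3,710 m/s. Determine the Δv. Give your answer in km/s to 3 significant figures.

Stage wet mass = m₀ − payload = 238,400 − 3,690 = 234,710 kg.
Stage dry mass = ε × stage wet mass = 0.149 × 234,710 = 34,971.8 kg.
Burnout mass m_f = stage dry + payload = 34,971.8 + 3,690 = 38,661.8 kg.
From the ideal rocket equation, Δv = v_e · ln(238,400/38,661.8) = 3710.0 × ln(6.166) = 3710.0 × 1.8191 ≈ 6749 m/s.

Δv ≈ 6.75 km/s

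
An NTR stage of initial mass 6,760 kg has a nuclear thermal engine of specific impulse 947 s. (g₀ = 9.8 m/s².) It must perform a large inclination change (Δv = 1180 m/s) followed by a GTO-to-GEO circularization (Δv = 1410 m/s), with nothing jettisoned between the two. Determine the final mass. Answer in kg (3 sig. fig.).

v_e = Isp · g₀ = 947 × 9.8 = 9280.6 m/s.
After the first burn: m = 6760 × exp(−1180/9280.6) = 6760 × 0.88060 = 5,952.86 kg.
After the second burn: m = 5,952.86 × exp(−1410/9280.6) = 5,952.86 × 0.85905 = 5,113.8 kg.

final mass ≈ 5110 kg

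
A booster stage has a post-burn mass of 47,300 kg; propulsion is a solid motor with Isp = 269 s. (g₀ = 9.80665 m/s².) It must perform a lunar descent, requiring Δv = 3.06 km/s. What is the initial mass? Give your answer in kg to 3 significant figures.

v_e = Isp · g₀ = 269 × 9.80665 = 2638.0 m/s.
By the Tsiolkovsky rocket equation, m₀/m_f = exp(Δv / v_e) = exp(3060 / 2638.0) = exp(1.1600) = 3.1899.
m₀ = m_f × 3.1899 = 47,300 × 3.1899 = 150,882 kg.

initial mass ≈ 151000 kg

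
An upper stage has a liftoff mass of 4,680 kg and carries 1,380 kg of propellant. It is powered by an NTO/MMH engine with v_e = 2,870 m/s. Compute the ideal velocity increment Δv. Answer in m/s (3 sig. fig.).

m_f = m₀ − m_prop = 4,680 − 1,380 = 3,300 kg.
Δv = v_e · ln(m₀/m_f) = 2870.0 × ln(1.418) = 2870.0 × 0.3494 ≈ 1002.7 m/s.

Δv ≈ 1000 m/s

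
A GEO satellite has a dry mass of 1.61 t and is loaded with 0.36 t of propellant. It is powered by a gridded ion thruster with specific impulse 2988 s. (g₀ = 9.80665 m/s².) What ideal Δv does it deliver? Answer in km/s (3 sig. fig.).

v_e = Isp · g₀ = 2988 × 9.80665 = 29302.3 m/s.
m₀ = m_dry + m_prop = 1.61 + 0.36 = 1.97 t.
Using Δv = v_e ln(m₀/m_f): Δv = v_e · ln(m₀/m_f) = 29302.3 × ln(1.224) = 29302.3 × 0.2018 ≈ 5913.2 m/s.

Δv ≈ 5.91 km/s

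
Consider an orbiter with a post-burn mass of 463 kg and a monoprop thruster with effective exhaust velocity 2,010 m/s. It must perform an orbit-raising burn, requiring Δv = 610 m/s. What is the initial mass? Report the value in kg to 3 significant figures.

Rocket equation: m₀/m_f = exp(Δv / v_e) = exp(610 / 2010.0) = exp(0.3035) = 1.3546.
m₀ = m_f × 1.3546 = 463 × 1.3546 = 627.18 kg.

initial mass ≈ 627 kg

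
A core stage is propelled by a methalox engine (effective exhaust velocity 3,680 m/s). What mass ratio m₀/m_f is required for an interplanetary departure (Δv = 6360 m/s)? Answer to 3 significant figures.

From the ideal rocket equation, m₀/m_f = exp(Δv / v_e) = exp(6360 / 3680.0) = exp(1.7283) = 5.6309.

mass ratio ≈ 5.63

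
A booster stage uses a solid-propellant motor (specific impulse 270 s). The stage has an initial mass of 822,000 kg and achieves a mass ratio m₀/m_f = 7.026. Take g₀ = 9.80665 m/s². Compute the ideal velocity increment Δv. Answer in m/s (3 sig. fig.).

v_e = Isp · g₀ = 270 × 9.80665 = 2647.8 m/s.
From the ideal rocket equation, Δv = v_e · ln(7.026) = 2647.8 × 1.9496 ≈ 5162.2 m/s.

Δv ≈ 5160 m/s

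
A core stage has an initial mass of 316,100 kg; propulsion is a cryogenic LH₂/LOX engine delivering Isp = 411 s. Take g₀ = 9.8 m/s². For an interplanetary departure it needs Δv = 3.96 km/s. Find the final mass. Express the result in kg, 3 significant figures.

v_e = Isp · g₀ = 411 × 9.8 = 4027.8 m/s.
Using Δv = v_e ln(m₀/m_f): m₀/m_f = exp(Δv / v_e) = exp(3960 / 4027.8) = exp(0.9832) = 2.6729.
m_f = m₀ / 2.6729 = 316,100 / 2.6729 = 118,261 kg.

final mass ≈ 118000 kg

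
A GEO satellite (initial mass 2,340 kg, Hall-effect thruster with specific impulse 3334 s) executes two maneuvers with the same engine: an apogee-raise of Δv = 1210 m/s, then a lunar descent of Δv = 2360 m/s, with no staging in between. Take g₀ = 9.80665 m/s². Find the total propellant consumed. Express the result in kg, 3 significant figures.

v_e = Isp · g₀ = 3334 × 9.80665 = 32695.4 m/s.
After the first burn: m = 2340 × exp(−1210/32695.4) = 2340 × 0.96367 = 2,254.99 kg.
After the second burn: m = 2,254.99 × exp(−2360/32695.4) = 2,254.99 × 0.93036 = 2,097.95 kg.
Total propellant = m₀ − m_final = 2340 − 2,097.95 = 242.05 kg.

total propellant consumed ≈ 242 kg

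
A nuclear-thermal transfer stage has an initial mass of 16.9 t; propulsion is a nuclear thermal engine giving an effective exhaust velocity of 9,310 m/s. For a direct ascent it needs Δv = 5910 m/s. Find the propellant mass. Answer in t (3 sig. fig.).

propellant mass ≈ 7.94 t

By the Tsiolkovsky rocket equation, m₀/m_f = exp(Δv / v_e) = exp(5910 / 9310.0) = exp(0.6348) = 1.8866.
m_f = 16.9 / 1.8866 = 8.95791 t, so propellant = m₀ − m_f = 16.9 − 8.95791 = 7.94209 t.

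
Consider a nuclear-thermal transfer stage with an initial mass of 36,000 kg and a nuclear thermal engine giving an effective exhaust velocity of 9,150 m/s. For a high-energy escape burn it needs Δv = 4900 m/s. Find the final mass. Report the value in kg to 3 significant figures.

m₀/m_f = exp(Δv / v_e) = exp(4900 / 9150.0) = exp(0.5355) = 1.7083.
m_f = m₀ / 1.7083 = 36,000 / 1.7083 = 21,073.6 kg.

final mass ≈ 21100 kg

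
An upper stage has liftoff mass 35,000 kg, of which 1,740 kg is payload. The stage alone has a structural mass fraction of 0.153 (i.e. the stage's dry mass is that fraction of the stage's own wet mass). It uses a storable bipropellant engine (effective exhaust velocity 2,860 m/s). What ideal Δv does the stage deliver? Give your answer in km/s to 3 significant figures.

Δv ≈ 4.67 km/s

Stage wet mass = m₀ − payload = 35,000 − 1,740 = 33,260 kg.
Stage dry mass = ε × stage wet mass = 0.153 × 33,260 = 5,088.78 kg.
Burnout mass m_f = stage dry + payload = 5,088.78 + 1,740 = 6,828.78 kg.
Δv = v_e · ln(35,000/6,828.78) = 2860.0 × ln(5.125) = 2860.0 × 1.6342 ≈ 4674 m/s.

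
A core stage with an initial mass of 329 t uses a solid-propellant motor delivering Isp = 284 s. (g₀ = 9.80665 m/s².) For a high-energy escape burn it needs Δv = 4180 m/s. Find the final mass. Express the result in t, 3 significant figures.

final mass ≈ 73.3 t

v_e = Isp · g₀ = 284 × 9.80665 = 2785.1 m/s.
m₀/m_f = exp(Δv / v_e) = exp(4180 / 2785.1) = exp(1.5008) = 4.4855.
m_f = m₀ / 4.4855 = 329 / 4.4855 = 73.3475 t.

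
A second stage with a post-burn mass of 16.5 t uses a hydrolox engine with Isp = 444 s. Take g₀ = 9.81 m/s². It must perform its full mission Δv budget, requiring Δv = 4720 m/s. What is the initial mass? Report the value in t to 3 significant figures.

v_e = Isp · g₀ = 444 × 9.81 = 4355.6 m/s.
Using Δv = v_e ln(m₀/m_f): m₀/m_f = exp(Δv / v_e) = exp(4720 / 4355.6) = exp(1.0837) = 2.9555.
m₀ = m_f × 2.9555 = 16.5 × 2.9555 = 48.7658 t.

initial mass ≈ 48.8 t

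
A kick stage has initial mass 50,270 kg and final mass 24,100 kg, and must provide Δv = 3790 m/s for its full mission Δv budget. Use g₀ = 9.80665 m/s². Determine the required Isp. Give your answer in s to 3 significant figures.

Isp ≈ 526 s

ln(m₀/m_f) = ln(50270/24100) = ln(2.086) = 0.7352.
By the Tsiolkovsky rocket equation, v_e = Δv / ln(m₀/m_f) = 3790 / 0.7352 = 5155.1 m/s.
Isp = v_e / g₀ = 5155.1 / 9.80665 = 525.7 s.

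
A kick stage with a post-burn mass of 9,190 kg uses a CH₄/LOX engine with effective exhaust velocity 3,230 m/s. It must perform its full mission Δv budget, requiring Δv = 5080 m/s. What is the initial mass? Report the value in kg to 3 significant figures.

initial mass ≈ 44300 kg

m₀/m_f = exp(Δv / v_e) = exp(5080 / 3230.0) = exp(1.5728) = 4.8199.
m₀ = m_f × 4.8199 = 9,190 × 4.8199 = 44,294.9 kg.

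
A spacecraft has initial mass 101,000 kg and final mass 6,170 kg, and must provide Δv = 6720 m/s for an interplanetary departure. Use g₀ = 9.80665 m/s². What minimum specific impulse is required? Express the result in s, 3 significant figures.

ln(m₀/m_f) = ln(101000/6170) = ln(16.37) = 2.7954.
By the Tsiolkovsky rocket equation, v_e = Δv / ln(m₀/m_f) = 6720 / 2.7954 = 2403.9 m/s.
Isp = v_e / g₀ = 2403.9 / 9.80665 = 245.1 s.

Isp ≈ 245 s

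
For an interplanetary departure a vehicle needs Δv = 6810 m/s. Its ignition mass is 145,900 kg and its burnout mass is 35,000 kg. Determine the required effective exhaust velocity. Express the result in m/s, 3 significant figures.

v_e ≈ 4770 m/s

ln(m₀/m_f) = ln(145900/35000) = ln(4.169) = 1.4276.
Using Δv = v_e ln(m₀/m_f): v_e = Δv / ln(m₀/m_f) = 6810 / 1.4276 = 4770.3 m/s.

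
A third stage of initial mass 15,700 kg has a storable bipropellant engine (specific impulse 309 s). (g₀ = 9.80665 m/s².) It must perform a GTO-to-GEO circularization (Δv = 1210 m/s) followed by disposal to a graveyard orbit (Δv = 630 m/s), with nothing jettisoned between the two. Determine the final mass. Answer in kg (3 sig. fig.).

final mass ≈ 8550 kg

v_e = Isp · g₀ = 309 × 9.80665 = 3030.3 m/s.
After the first burn: m = 15700 × exp(−1210/3030.3) = 15700 × 0.67079 = 10,531.4 kg.
After the second burn: m = 10,531.4 × exp(−630/3030.3) = 10,531.4 × 0.81229 = 8,554.55 kg.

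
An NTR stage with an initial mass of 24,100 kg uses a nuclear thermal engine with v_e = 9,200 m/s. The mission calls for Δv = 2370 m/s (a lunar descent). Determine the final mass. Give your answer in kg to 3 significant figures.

final mass ≈ 18600 kg

m₀/m_f = exp(Δv / v_e) = exp(2370 / 9200.0) = exp(0.2576) = 1.2938.
m_f = m₀ / 1.2938 = 24,100 / 1.2938 = 18,627.3 kg.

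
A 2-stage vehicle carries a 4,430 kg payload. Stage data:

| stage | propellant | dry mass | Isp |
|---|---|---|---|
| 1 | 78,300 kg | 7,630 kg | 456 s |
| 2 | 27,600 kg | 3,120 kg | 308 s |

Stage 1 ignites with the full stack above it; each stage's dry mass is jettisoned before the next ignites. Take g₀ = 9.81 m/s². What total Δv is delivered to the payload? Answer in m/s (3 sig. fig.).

Ignition mass of stage 1 = 78,300+7,630 + 27,600+3,120 + 4,430 = 121,080 kg.
Stage 1: m₀ = 121,080 kg, m_f = 121,080 − 78,300 = 42,780 kg; Δv = 456×9.81×ln(2.83) = 4473.4×1.0404 ≈ 4654 m/s.
Stage 2: m₀ = 35,150 kg, m_f = 35,150 − 27,600 = 7,550 kg; Δv = 308×9.81×ln(4.656) = 3021.5×1.5381 ≈ 4647 m/s.
Total Δv = 4654 + 4647 = 9301 m/s.

Δv ≈ 9300 m/s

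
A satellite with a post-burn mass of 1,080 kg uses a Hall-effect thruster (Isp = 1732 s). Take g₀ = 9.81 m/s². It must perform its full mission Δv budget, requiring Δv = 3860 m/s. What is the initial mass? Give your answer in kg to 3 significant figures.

initial mass ≈ 1360 kg

v_e = Isp · g₀ = 1732 × 9.81 = 16990.9 m/s.
Using Δv = v_e ln(m₀/m_f): m₀/m_f = exp(Δv / v_e) = exp(3860 / 16990.9) = exp(0.2272) = 1.2551.
m₀ = m_f × 1.2551 = 1,080 × 1.2551 = 1,355.51 kg.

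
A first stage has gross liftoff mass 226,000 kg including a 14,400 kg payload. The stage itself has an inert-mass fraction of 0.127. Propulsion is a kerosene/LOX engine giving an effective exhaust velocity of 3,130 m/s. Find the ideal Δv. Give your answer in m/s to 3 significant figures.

Stage wet mass = m₀ − payload = 226,000 − 14,400 = 211,600 kg.
Stage dry mass = ε × stage wet mass = 0.127 × 211,600 = 26,873.2 kg.
Burnout mass m_f = stage dry + payload = 26,873.2 + 14,400 = 41,273.2 kg.
From the ideal rocket equation, Δv = v_e · ln(226,000/41,273.2) = 3130.0 × ln(5.476) = 3130.0 × 1.7003 ≈ 5322 m/s.

Δv ≈ 5320 m/s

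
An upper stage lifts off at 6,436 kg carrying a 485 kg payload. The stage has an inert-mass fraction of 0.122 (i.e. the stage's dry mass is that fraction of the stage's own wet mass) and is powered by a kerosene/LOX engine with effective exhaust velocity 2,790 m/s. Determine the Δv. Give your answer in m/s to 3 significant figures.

Δv ≈ 4660 m/s

Stage wet mass = m₀ − payload = 6,436 − 485 = 5,951 kg.
Stage dry mass = ε × stage wet mass = 0.122 × 5,951 = 726.022 kg.
Burnout mass m_f = stage dry + payload = 726.022 + 485 = 1,211.022 kg.
Using Δv = v_e ln(m₀/m_f): Δv = v_e · ln(6,436/1,211.022) = 2790.0 × ln(5.315) = 2790.0 × 1.6704 ≈ 4661 m/s.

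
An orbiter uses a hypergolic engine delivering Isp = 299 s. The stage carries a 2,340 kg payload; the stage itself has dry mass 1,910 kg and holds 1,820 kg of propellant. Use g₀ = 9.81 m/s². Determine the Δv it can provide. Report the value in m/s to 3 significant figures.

Δv ≈ 1050 m/s

v_e = Isp · g₀ = 299 × 9.81 = 2933.2 m/s.
m₀ = payload + dry + propellant = 2,340 + 1,910 + 1,820 = 6,070 kg.
m_f = payload + dry = 2,340 + 1,910 = 4,250 kg.
From the ideal rocket equation, Δv = v_e · ln(m₀/m_f) = 2933.2 × ln(1.428) = 2933.2 × 0.3564 ≈ 1045.5 m/s.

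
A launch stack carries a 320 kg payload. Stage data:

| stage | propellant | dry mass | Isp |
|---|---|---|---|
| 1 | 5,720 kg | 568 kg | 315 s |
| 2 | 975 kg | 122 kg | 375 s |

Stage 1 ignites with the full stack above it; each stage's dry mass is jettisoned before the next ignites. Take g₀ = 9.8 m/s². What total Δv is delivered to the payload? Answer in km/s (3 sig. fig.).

Ignition mass of stage 1 = 5,720+568 + 975+122 + 320 = 7,705 kg.
Stage 1: m₀ = 7,705 kg, m_f = 7,705 − 5,720 = 1,985 kg; Δv = 315×9.8×ln(3.882) = 3087.0×1.3563 ≈ 4187 m/s.
Stage 2: m₀ = 1,417 kg, m_f = 1,417 − 975 = 442 kg; Δv = 375×9.8×ln(3.206) = 3675.0×1.1650 ≈ 4281 m/s.
Total Δv = 4187 + 4281 = 8468 m/s.

Δv ≈ 8.47 km/s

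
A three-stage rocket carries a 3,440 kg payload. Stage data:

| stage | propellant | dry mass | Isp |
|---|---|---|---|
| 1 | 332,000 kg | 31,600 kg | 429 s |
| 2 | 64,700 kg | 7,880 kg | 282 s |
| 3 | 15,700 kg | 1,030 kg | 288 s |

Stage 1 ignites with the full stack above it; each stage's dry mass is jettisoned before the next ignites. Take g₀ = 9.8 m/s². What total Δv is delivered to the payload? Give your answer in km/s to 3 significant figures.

Δv ≈ 13.0 km/s

Ignition mass of stage 1 = 332,000+31,600 + 64,700+7,880 + 15,700+1,030 + 3,440 = 456,350 kg.
Stage 1: m₀ = 456,350 kg, m_f = 456,350 − 332,000 = 124,350 kg; Δv = 429×9.8×ln(3.67) = 4204.2×1.3002 ≈ 5466 m/s.
Stage 2: m₀ = 92,750 kg, m_f = 92,750 − 64,700 = 28,050 kg; Δv = 282×9.8×ln(3.307) = 2763.6×1.1959 ≈ 3305 m/s.
Stage 3: m₀ = 20,170 kg, m_f = 20,170 − 15,700 = 4,470 kg; Δv = 288×9.8×ln(4.512) = 2822.4×1.5068 ≈ 4253 m/s.
Total Δv = 5466 + 3305 + 4253 = 13024 m/s.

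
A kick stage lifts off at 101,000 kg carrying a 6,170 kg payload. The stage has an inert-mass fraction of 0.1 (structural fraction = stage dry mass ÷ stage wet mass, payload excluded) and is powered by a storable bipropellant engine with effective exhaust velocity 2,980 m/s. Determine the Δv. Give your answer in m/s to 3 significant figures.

Stage wet mass = m₀ − payload = 101,000 − 6,170 = 94,830 kg.
Stage dry mass = ε × stage wet mass = 0.1 × 94,830 = 9,483 kg.
Burnout mass m_f = stage dry + payload = 9,483 + 6,170 = 15,653 kg.
Rocket equation: Δv = v_e · ln(101,000/15,653) = 2980.0 × ln(6.452) = 2980.0 × 1.8645 ≈ 5556 m/s.

Δv ≈ 5560 m/s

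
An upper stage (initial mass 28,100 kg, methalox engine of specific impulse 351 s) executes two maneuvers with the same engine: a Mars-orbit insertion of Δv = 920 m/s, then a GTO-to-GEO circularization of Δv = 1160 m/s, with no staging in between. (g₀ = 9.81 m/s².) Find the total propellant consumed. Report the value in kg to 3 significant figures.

v_e = Isp · g₀ = 351 × 9.81 = 3443.3 m/s.
After the first burn: m = 28100 × exp(−920/3443.3) = 28100 × 0.76553 = 21,511.4 kg.
After the second burn: m = 21,511.4 × exp(−1160/3443.3) = 21,511.4 × 0.71399 = 15,358.9 kg.
Total propellant = m₀ − m_final = 28100 − 15,358.9 = 12,741.1 kg.

total propellant consumed ≈ 12700 kg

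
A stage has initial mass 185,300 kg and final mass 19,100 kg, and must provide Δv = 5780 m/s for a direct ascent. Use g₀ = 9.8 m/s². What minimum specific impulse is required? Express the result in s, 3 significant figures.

Isp ≈ 260 s

ln(m₀/m_f) = ln(185300/19100) = ln(9.702) = 2.2723.
From the ideal rocket equation, v_e = Δv / ln(m₀/m_f) = 5780 / 2.2723 = 2543.7 m/s.
Isp = v_e / g₀ = 2543.7 / 9.8 = 259.6 s.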